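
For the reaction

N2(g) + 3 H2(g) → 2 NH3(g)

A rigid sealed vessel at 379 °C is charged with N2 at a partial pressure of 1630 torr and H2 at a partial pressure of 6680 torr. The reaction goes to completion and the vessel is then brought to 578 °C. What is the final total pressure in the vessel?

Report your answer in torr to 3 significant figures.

At constant V, partial pressures at 379 °C are proportional to moles, so apply stoichiometry directly to pressures.
P(H2) required for 1630 torr of N2 = (3/1) × 1630 = 4890 torr; available 6680 torr, so N2 is limiting.
P(H2) remaining = 6680 − (3/1) × 1630 = 1790 torr
P(gaseous products) = (2)/1 × 1630 = 3260 torr
P_total at 379 °C = 1790 + 3260 = 5050 torr
Scaling to 578 °C: P = 5050 × 851.15/652.15 = 6591 torr

6590 torr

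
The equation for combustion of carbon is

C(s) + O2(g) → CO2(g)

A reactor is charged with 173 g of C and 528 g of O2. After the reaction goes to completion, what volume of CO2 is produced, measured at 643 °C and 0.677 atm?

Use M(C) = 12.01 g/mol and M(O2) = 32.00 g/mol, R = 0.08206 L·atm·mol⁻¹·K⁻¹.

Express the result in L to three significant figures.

n(C) = 173 / 12.01 = 14.40 mol
n(O2) = 528 / 32.00 = 16.50 mol
For 14.40 mol C, stoichiometry requires (1/1) × 14.40 = 14.40 mol O2; 16.50 mol is available, so C is limiting.
n(CO2) = (1/1) × 14.40 = 14.40 mol
V(CO2) = nRT/P = 14.40 × 0.08206 × 916.15 / 0.677 = 1599 L

1600 L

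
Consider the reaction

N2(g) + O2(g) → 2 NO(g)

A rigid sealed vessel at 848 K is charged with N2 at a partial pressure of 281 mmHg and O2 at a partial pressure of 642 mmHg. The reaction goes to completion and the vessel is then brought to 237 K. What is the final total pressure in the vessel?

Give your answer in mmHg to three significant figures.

258 mmHg

With V and T fixed, P_i ∝ n_i, so the mole ratios apply directly to partial pressures at 848 K.
P(O2) required for 281 mmHg of N2 = (1/1) × 281 = 281.0 mmHg; available 642 mmHg, so N2 is limiting.
P(O2) remaining = 642 − (1/1) × 281 = 361.0 mmHg
P(gaseous products) = (2)/1 × 281 = 562.0 mmHg
P_total at 848 K = 361.0 + 562.0 = 923.0 mmHg
Scaling to 237 K: P = 923.0 × 237/848 = 258.0 mmHg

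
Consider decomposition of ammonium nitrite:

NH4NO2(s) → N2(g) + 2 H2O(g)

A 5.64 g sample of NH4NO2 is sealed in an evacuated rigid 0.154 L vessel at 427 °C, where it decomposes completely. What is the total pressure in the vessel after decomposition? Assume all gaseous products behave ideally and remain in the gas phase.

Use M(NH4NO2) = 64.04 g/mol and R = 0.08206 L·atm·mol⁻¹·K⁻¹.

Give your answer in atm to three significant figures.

n(NH4NO2) = 5.64 / 64.04 = 0.08807 mol
n(gas produced) = (3/1) × 0.08807 = 0.2642 mol
P = nRT/V = 0.2642 × 0.08206 × 700.15 / 0.154 = 98.57 atm

98.6 atm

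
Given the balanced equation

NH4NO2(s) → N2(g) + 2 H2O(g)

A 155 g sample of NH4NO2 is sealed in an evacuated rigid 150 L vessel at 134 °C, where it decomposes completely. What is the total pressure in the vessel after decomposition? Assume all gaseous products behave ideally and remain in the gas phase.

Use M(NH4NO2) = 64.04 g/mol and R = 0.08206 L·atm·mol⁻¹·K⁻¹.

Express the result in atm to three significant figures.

1.62 atm

n(NH4NO2) = 155 / 64.04 = 2.420 mol
n(gas produced) = (3/1) × 2.420 = 7.260 mol
P = nRT/V = 7.260 × 0.08206 × 407.15 / 150 = 1.617 atm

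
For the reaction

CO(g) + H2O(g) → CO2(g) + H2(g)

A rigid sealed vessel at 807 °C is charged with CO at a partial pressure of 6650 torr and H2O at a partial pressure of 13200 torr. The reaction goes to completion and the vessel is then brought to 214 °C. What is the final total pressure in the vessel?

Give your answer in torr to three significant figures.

8950 torr

With V and T fixed, P_i ∝ n_i, so the mole ratios apply directly to partial pressures at 807 °C.
P(H2O) required for 6650 torr of CO = (1/1) × 6650 = 6650 torr; available 13200 torr, so CO is limiting.
P(H2O) remaining = 13200 − (1/1) × 6650 = 6550 torr
P(gaseous products) = (1+1)/1 × 6650 = 13300 torr
P_total at 807 °C = 6550 + 13300 = 19850 torr
Scaling to 214 °C: P = 19850 × 487.15/1080.15 = 8952 torr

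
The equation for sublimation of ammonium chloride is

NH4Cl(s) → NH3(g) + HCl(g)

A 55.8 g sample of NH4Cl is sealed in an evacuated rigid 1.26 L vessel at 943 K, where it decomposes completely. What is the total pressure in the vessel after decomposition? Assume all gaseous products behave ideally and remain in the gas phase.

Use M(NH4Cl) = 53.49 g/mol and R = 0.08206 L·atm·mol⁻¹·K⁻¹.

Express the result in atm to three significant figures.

n(NH4Cl) = 55.8 / 53.49 = 1.043 mol
n(gas produced) = (2/1) × 1.043 = 2.086 mol
P = nRT/V = 2.086 × 0.08206 × 943 / 1.26 = 128.1 atm

128 atm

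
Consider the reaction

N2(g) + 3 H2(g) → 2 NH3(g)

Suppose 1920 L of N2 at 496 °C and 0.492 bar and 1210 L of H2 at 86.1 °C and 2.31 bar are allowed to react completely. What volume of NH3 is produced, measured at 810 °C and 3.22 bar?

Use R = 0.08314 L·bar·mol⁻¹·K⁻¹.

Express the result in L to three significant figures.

826 L

n(N2) = PV/RT = (0.492 × 1920) / (0.08314 × 769.15) = 14.77 mol
n(H2) = PV/RT = (2.31 × 1210) / (0.08314 × 359.25) = 93.58 mol
For 14.77 mol N2, stoichiometry requires (3/1) × 14.77 = 44.31 mol H2; 93.58 mol is available, so N2 is limiting.
n(NH3) = (2/1) × 14.77 = 29.54 mol
V(NH3) = nRT/P = 29.54 × 0.08314 × 1083.15 / 3.22 = 826.1 L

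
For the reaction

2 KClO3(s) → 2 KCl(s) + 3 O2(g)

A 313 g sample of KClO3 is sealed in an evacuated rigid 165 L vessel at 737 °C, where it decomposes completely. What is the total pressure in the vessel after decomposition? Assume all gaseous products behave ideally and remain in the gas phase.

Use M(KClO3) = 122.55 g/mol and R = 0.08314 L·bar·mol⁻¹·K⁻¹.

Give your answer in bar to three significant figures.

1.95 bar

n(KClO3) = 313 / 122.55 = 2.554 mol
n(gas produced) = (3/2) × 2.554 = 3.831 mol
P = nRT/V = 3.831 × 0.08314 × 1010.15 / 165 = 1.950 bar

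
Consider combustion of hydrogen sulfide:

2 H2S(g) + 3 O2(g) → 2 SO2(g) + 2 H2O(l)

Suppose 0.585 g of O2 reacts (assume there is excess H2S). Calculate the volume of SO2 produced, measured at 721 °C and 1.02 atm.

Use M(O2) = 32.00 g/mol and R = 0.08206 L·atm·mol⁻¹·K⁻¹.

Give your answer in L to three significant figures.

0.975 L

n(O2) = 0.5850 / 32.00 = 0.01828 mol
n(SO2) = (2/3) × 0.01828 = 0.01219 mol
V = nRT/P = 0.01219 × 0.08206 × 994.15 / 1.02 = 0.9750 L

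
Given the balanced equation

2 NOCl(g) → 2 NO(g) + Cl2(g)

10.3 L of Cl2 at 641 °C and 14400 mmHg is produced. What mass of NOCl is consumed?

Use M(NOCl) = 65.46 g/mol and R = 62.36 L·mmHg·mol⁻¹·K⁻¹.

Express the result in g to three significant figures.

341 g

n(Cl2) = PV/RT = (14400 × 10.3) / (62.36 × 914.15) = 2.602 mol
n(NOCl) = (2/1) × 2.602 = 5.204 mol
m(NOCl) = 5.204 × 65.46 = 340.7 g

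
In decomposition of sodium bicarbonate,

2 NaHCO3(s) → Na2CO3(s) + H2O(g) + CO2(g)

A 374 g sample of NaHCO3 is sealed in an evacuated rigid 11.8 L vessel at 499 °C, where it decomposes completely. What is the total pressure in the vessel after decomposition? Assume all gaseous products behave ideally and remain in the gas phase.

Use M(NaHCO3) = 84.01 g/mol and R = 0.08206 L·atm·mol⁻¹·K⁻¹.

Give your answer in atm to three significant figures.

23.9 atm

n(NaHCO3) = 374 / 84.01 = 4.452 mol
n(gas produced) = (2/2) × 4.452 = 4.452 mol
P = nRT/V = 4.452 × 0.08206 × 772.15 / 11.8 = 23.91 atm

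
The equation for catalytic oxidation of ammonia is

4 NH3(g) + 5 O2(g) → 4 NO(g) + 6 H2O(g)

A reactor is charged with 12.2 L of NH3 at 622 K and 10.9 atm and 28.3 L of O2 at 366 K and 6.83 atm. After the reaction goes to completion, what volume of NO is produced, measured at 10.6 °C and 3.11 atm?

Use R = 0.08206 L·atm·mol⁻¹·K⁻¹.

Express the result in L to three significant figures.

n(NH3) = PV/RT = (10.9 × 12.2) / (0.08206 × 622) = 2.605 mol
n(O2) = PV/RT = (6.83 × 28.3) / (0.08206 × 366) = 6.436 mol
For 2.605 mol NH3, stoichiometry requires (5/4) × 2.605 = 3.256 mol O2; 6.436 mol is available, so NH3 is limiting.
n(NO) = (4/4) × 2.605 = 2.605 mol
V(NO) = nRT/P = 2.605 × 0.08206 × 283.75 / 3.11 = 19.50 L

19.5 L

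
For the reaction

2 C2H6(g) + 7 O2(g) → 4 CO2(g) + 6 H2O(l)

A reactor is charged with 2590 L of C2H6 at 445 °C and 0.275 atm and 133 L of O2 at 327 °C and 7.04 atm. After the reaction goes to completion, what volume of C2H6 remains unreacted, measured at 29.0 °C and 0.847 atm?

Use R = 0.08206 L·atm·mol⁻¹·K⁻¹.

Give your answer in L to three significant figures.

195 L

n(C2H6) = PV/RT = (0.275 × 2590) / (0.08206 × 718.15) = 12.09 mol
n(O2) = PV/RT = (7.04 × 133) / (0.08206 × 600.15) = 19.01 mol
For 12.09 mol C2H6, stoichiometry requires (7/2) × 12.09 = 42.31 mol O2; 19.01 mol is available, so O2 is limiting.
n(C2H6) consumed = (2/7) × 19.01 = 5.431 mol; remaining = 12.09 − 5.431 = 6.659 mol
V(C2H6) = nRT/P = 6.659 × 0.08206 × 302.15 / 0.847 = 194.9 L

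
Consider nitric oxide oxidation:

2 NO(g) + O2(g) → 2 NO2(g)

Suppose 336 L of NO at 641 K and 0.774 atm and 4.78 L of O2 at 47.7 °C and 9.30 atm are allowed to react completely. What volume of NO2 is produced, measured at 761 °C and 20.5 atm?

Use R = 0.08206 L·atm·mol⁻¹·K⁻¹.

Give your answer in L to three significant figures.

14.0 L

n(NO) = PV/RT = (0.774 × 336) / (0.08206 × 641) = 4.944 mol
n(O2) = PV/RT = (9.30 × 4.78) / (0.08206 × 320.85) = 1.688 mol
For 4.944 mol NO, stoichiometry requires (1/2) × 4.944 = 2.472 mol O2; 1.688 mol is available, so O2 is limiting.
n(NO2) = (2/1) × 1.688 = 3.376 mol
V(NO2) = nRT/P = 3.376 × 0.08206 × 1034.15 / 20.5 = 13.98 L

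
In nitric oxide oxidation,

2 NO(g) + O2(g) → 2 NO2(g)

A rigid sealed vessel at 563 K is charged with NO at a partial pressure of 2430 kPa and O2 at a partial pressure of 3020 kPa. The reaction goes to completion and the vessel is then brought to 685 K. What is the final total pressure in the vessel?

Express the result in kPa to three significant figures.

5150 kPa

With V and T fixed, P_i ∝ n_i, so the mole ratios apply directly to partial pressures at 563 K.
P(O2) required for 2430 kPa of NO = (1/2) × 2430 = 1215 kPa; available 3020 kPa, so NO is limiting.
P(O2) remaining = 3020 − (1/2) × 2430 = 1805 kPa
P(gaseous products) = (2)/2 × 2430 = 2430 kPa
P_total at 563 K = 1805 + 2430 = 4235 kPa
Scaling to 685 K: P = 4235 × 685/563 = 5153 kPa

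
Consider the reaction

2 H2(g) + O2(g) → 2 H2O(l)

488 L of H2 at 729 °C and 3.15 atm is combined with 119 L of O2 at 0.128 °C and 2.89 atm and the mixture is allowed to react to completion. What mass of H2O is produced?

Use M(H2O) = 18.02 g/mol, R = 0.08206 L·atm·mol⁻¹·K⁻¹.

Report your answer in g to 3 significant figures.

337 g

n(H2) = PV/RT = (3.15 × 488) / (0.08206 × 1002.15) = 18.69 mol
n(O2) = PV/RT = (2.89 × 119) / (0.08206 × 273.278) = 15.34 mol
For 18.69 mol H2, stoichiometry requires (1/2) × 18.69 = 9.345 mol O2; 15.34 mol is available, so H2 is limiting.
n(H2O) = (2/2) × 18.69 = 18.69 mol
m(H2O) = 18.69 × 18.02 = 336.8 g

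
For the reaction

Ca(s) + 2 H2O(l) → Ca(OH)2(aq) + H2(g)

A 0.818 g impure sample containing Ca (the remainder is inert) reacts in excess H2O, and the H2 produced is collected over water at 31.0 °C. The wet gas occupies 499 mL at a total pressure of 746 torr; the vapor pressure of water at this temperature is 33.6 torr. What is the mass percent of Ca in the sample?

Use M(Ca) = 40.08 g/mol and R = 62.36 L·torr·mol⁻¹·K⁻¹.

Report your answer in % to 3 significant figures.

P(H2) = 746 − 33.6 = 712.4 torr
n(H2) = PV/RT = (712.4 × 0.4990) / (62.36 × 304.15) = 0.01874 mol
n(Ca) = (1/1) × 0.01874 = 0.01874 mol
m(Ca) = 0.01874 × 40.08 = 0.7511 g
%Ca = 0.7511 / 0.818 × 100 = 91.82%

91.8 %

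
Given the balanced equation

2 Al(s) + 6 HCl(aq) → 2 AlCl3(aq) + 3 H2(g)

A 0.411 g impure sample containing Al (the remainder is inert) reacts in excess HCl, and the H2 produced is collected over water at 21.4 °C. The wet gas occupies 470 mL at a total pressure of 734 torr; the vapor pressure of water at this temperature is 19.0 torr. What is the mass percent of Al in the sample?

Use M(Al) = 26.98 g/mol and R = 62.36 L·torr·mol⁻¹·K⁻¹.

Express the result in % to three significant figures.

80.1 %

P(H2) = 734 − 19.0 = 715.0 torr
n(H2) = PV/RT = (715.0 × 0.4700) / (62.36 × 294.55) = 0.01830 mol
n(Al) = (2/3) × 0.01830 = 0.01220 mol
m(Al) = 0.01220 × 26.98 = 0.3292 g
%Al = 0.3292 / 0.411 × 100 = 80.10%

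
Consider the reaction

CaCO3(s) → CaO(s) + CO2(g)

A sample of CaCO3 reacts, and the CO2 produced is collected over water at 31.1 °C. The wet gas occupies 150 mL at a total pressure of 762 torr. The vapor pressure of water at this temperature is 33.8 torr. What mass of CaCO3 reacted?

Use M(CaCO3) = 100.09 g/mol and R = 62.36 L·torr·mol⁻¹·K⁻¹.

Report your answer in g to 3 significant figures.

P(CO2) = 762 − 33.8 = 728.2 torr
n(CO2) = PV/RT = (728.2 × 0.1500) / (62.36 × 304.25) = 0.005757 mol
n(CaCO3) = (1/1) × 0.005757 = 0.005757 mol
m(CaCO3) = 0.005757 × 100.09 = 0.5762 g

0.576 g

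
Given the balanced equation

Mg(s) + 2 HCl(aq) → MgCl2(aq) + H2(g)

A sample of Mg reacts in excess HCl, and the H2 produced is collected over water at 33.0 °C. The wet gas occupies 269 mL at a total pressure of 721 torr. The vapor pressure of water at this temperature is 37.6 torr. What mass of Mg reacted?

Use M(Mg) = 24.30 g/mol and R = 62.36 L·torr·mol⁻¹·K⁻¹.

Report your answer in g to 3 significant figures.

0.234 g

P(H2) = 721 − 37.6 = 683.4 torr
n(H2) = PV/RT = (683.4 × 0.2690) / (62.36 × 306.15) = 0.009629 mol
n(Mg) = (1/1) × 0.009629 = 0.009629 mol
m(Mg) = 0.009629 × 24.30 = 0.2340 g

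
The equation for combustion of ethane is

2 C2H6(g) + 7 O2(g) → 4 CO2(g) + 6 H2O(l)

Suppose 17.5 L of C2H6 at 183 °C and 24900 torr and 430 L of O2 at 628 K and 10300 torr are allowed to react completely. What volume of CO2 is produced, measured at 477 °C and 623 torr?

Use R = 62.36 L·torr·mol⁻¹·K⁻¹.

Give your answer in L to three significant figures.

2300 L

n(C2H6) = PV/RT = (24900 × 17.5) / (62.36 × 456.15) = 15.32 mol
n(O2) = PV/RT = (10300 × 430) / (62.36 × 628) = 113.1 mol
For 15.32 mol C2H6, stoichiometry requires (7/2) × 15.32 = 53.62 mol O2; 113.1 mol is available, so C2H6 is limiting.
n(CO2) = (4/2) × 15.32 = 30.64 mol
V(CO2) = nRT/P = 30.64 × 62.36 × 750.15 / 623 = 2301 L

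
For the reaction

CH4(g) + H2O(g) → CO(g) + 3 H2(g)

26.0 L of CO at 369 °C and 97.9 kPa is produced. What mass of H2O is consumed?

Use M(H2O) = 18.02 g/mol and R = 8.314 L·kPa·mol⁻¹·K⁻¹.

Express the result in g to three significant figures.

n(CO) = PV/RT = (97.9 × 26.0) / (8.314 × 642.15) = 0.4768 mol
n(H2O) = (1/1) × 0.4768 = 0.4768 mol
m(H2O) = 0.4768 × 18.02 = 8.592 g

8.59 g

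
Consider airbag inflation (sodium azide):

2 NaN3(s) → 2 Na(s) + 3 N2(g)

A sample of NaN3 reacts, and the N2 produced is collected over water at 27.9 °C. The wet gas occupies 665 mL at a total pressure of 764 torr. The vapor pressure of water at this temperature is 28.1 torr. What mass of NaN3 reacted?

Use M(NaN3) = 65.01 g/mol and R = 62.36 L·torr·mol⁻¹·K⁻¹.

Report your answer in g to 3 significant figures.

P(N2) = 764 − 28.1 = 735.9 torr
n(N2) = PV/RT = (735.9 × 0.6650) / (62.36 × 301.05) = 0.02607 mol
n(NaN3) = (2/3) × 0.02607 = 0.01738 mol
m(NaN3) = 0.01738 × 65.01 = 1.130 g

1.13 g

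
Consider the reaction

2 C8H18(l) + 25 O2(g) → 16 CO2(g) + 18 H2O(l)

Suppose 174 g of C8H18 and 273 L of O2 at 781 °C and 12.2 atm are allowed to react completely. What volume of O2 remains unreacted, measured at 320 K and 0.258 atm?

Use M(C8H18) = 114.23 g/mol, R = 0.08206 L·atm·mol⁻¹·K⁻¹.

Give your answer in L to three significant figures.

n(C8H18) = 174 / 114.23 = 1.523 mol
n(O2) = PV/RT = (12.2 × 273) / (0.08206 × 1054.15) = 38.50 mol
For 1.523 mol C8H18, stoichiometry requires (25/2) × 1.523 = 19.04 mol O2; 38.50 mol is available, so C8H18 is limiting.
n(O2) consumed = (25/2) × 1.523 = 19.04 mol; remaining = 38.50 − 19.04 = 19.46 mol
V(O2) = nRT/P = 19.46 × 0.08206 × 320 / 0.258 = 1981 L

1980 L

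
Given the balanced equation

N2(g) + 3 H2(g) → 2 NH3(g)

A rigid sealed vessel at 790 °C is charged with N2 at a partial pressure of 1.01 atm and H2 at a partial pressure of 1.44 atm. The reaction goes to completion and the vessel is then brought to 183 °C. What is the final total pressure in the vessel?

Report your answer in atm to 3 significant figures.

0.639 atm

At constant V, partial pressures at 790 °C are proportional to moles, so apply stoichiometry directly to pressures.
P(H2) required for 1.01 atm of N2 = (3/1) × 1.01 = 3.030 atm; available 1.44 atm, so H2 is limiting.
P(N2) remaining = 1.01 − (1/3) × 1.44 = 0.5300 atm
P(gaseous products) = (2)/3 × 1.44 = 0.9600 atm
P_total at 790 °C = 0.5300 + 0.9600 = 1.490 atm
Scaling to 183 °C: P = 1.490 × 456.15/1063.15 = 0.6393 atm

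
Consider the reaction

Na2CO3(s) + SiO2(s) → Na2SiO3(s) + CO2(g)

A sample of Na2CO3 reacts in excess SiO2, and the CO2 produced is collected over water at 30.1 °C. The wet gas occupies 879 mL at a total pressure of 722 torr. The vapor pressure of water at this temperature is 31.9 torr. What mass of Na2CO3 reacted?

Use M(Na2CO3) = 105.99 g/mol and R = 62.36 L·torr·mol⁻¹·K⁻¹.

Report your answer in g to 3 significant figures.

3.40 g

P(CO2) = 722 − 31.9 = 690.1 torr
n(CO2) = PV/RT = (690.1 × 0.8790) / (62.36 × 303.25) = 0.03208 mol
n(Na2CO3) = (1/1) × 0.03208 = 0.03208 mol
m(Na2CO3) = 0.03208 × 105.99 = 3.400 g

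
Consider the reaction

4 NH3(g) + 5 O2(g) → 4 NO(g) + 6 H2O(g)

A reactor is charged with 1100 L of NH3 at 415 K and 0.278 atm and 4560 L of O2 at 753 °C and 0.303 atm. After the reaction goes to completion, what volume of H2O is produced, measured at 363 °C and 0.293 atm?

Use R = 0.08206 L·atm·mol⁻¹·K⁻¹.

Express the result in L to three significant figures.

2400 L

n(NH3) = PV/RT = (0.278 × 1100) / (0.08206 × 415) = 8.980 mol
n(O2) = PV/RT = (0.303 × 4560) / (0.08206 × 1026.15) = 16.41 mol
For 8.980 mol NH3, stoichiometry requires (5/4) × 8.980 = 11.23 mol O2; 16.41 mol is available, so NH3 is limiting.
n(H2O) = (6/4) × 8.980 = 13.47 mol
V(H2O) = nRT/P = 13.47 × 0.08206 × 636.15 / 0.293 = 2400 L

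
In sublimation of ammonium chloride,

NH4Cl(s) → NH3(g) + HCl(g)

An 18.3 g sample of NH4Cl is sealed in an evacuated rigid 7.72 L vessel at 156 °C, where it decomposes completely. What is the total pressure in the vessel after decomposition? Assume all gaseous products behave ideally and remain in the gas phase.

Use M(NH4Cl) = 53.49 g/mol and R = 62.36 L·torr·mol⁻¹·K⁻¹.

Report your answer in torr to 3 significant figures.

2370 torr

n(NH4Cl) = 18.3 / 53.49 = 0.3421 mol
n(gas produced) = (2/1) × 0.3421 = 0.6842 mol
P = nRT/V = 0.6842 × 62.36 × 429.15 / 7.72 = 2372 torr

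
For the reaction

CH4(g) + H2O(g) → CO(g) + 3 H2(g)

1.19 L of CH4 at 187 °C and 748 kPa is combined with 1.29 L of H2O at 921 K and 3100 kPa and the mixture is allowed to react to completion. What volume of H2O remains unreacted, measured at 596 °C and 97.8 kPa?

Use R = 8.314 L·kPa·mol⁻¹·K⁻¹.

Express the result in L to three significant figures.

n(CH4) = PV/RT = (748 × 1.19) / (8.314 × 460.15) = 0.2327 mol
n(H2O) = PV/RT = (3100 × 1.29) / (8.314 × 921) = 0.5223 mol
For 0.2327 mol CH4, stoichiometry requires (1/1) × 0.2327 = 0.2327 mol H2O; 0.5223 mol is available, so CH4 is limiting.
n(H2O) consumed = (1/1) × 0.2327 = 0.2327 mol; remaining = 0.5223 − 0.2327 = 0.2896 mol
V(H2O) = nRT/P = 0.2896 × 8.314 × 869.15 / 97.8 = 21.40 L

21.4 L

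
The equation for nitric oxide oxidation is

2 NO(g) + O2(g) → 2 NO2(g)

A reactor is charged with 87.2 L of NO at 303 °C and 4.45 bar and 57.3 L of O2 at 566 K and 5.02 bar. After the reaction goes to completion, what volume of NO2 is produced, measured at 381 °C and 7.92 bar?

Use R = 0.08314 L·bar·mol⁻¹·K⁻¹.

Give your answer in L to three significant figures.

n(NO) = PV/RT = (4.45 × 87.2) / (0.08314 × 576.15) = 8.101 mol
n(O2) = PV/RT = (5.02 × 57.3) / (0.08314 × 566) = 6.113 mol
For 8.101 mol NO, stoichiometry requires (1/2) × 8.101 = 4.051 mol O2; 6.113 mol is available, so NO is limiting.
n(NO2) = (2/2) × 8.101 = 8.101 mol
V(NO2) = nRT/P = 8.101 × 0.08314 × 654.15 / 7.92 = 55.63 L

55.6 L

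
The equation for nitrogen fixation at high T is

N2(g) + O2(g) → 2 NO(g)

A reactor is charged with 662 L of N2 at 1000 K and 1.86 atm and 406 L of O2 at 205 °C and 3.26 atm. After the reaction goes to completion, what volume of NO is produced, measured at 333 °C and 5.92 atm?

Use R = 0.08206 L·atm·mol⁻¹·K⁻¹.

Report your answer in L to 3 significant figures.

n(N2) = PV/RT = (1.86 × 662) / (0.08206 × 1000) = 15.01 mol
n(O2) = PV/RT = (3.26 × 406) / (0.08206 × 478.15) = 33.73 mol
For 15.01 mol N2, stoichiometry requires (1/1) × 15.01 = 15.01 mol O2; 33.73 mol is available, so N2 is limiting.
n(NO) = (2/1) × 15.01 = 30.02 mol
V(NO) = nRT/P = 30.02 × 0.08206 × 606.15 / 5.92 = 252.2 L

252 L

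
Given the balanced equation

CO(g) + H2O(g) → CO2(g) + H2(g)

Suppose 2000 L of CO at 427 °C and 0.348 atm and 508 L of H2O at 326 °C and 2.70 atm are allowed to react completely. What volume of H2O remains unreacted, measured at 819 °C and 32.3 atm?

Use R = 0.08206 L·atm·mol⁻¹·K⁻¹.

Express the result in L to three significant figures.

n(CO) = PV/RT = (0.348 × 2000) / (0.08206 × 700.15) = 12.11 mol
n(H2O) = PV/RT = (2.70 × 508) / (0.08206 × 599.15) = 27.90 mol
For 12.11 mol CO, stoichiometry requires (1/1) × 12.11 = 12.11 mol H2O; 27.90 mol is available, so CO is limiting.
n(H2O) consumed = (1/1) × 12.11 = 12.11 mol; remaining = 27.90 − 12.11 = 15.79 mol
V(H2O) = nRT/P = 15.79 × 0.08206 × 1092.15 / 32.3 = 43.81 L

43.8 L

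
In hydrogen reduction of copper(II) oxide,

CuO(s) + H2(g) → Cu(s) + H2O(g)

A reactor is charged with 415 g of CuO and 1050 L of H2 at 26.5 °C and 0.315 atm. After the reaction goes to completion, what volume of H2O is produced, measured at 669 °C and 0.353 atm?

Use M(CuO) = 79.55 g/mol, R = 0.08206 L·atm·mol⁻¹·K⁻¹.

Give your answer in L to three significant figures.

1140 L

n(CuO) = 415 / 79.55 = 5.217 mol
n(H2) = PV/RT = (0.315 × 1050) / (0.08206 × 299.65) = 13.45 mol
For 5.217 mol CuO, stoichiometry requires (1/1) × 5.217 = 5.217 mol H2; 13.45 mol is available, so CuO is limiting.
n(H2O) = (1/1) × 5.217 = 5.217 mol
V(H2O) = nRT/P = 5.217 × 0.08206 × 942.15 / 0.353 = 1143 L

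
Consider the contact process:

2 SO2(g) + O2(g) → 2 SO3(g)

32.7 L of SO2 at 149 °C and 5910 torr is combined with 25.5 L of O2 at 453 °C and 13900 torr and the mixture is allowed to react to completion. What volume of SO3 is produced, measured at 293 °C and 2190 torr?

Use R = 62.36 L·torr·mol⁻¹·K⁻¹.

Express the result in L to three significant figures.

n(SO2) = PV/RT = (5910 × 32.7) / (62.36 × 422.15) = 7.341 mol
n(O2) = PV/RT = (13900 × 25.5) / (62.36 × 726.15) = 7.827 mol
For 7.341 mol SO2, stoichiometry requires (1/2) × 7.341 = 3.671 mol O2; 7.827 mol is available, so SO2 is limiting.
n(SO3) = (2/2) × 7.341 = 7.341 mol
V(SO3) = nRT/P = 7.341 × 62.36 × 566.15 / 2190 = 118.3 L

118 L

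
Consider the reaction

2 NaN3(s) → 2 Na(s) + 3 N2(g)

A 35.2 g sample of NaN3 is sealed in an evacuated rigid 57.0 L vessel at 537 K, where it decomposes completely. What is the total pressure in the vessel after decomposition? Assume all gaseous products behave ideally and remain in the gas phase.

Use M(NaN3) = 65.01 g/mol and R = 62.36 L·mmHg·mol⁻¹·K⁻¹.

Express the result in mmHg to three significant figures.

n(NaN3) = 35.2 / 65.01 = 0.5415 mol
n(gas produced) = (3/2) × 0.5415 = 0.8122 mol
P = nRT/V = 0.8122 × 62.36 × 537 / 57.0 = 477.2 mmHg

477 mmHg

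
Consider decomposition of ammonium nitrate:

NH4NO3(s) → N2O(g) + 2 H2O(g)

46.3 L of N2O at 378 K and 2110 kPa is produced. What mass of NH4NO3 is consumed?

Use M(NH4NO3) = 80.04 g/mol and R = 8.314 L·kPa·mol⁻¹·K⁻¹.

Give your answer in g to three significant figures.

2490 g

n(N2O) = PV/RT = (2110 × 46.3) / (8.314 × 378) = 31.09 mol
n(NH4NO3) = (1/1) × 31.09 = 31.09 mol
m(NH4NO3) = 31.09 × 80.04 = 2488 g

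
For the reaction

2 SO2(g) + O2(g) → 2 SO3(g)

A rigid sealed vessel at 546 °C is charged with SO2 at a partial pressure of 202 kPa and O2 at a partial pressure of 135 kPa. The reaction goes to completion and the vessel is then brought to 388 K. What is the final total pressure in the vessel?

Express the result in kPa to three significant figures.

With V and T fixed, P_i ∝ n_i, so the mole ratios apply directly to partial pressures at 546 °C.
P(O2) required for 202 kPa of SO2 = (1/2) × 202 = 101.0 kPa; available 135 kPa, so SO2 is limiting.
P(O2) remaining = 135 − (1/2) × 202 = 34.00 kPa
P(gaseous products) = (2)/2 × 202 = 202.0 kPa
P_total at 546 °C = 34.00 + 202.0 = 236.0 kPa
Scaling to 388 K: P = 236.0 × 388/819.15 = 111.8 kPa

112 kPa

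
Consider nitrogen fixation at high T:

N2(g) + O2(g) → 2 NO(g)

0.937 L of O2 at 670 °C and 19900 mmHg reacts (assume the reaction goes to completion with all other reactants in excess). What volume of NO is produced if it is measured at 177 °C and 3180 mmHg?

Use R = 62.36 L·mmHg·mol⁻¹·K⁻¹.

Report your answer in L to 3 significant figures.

n(O2) = PV/RT = (19900 × 0.937) / (62.36 × 943.15) = 0.3170 mol
n(NO) = (2/1) × 0.3170 = 0.6340 mol
V = nRT/P = 0.6340 × 62.36 × 450.15 / 3180 = 5.597 L

5.60 L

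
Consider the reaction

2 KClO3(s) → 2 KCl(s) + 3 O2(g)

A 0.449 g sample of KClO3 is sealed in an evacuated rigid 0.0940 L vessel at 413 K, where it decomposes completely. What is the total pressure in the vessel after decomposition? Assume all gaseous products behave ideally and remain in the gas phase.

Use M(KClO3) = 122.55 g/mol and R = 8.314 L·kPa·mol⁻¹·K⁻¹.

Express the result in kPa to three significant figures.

201 kPa

n(KClO3) = 0.449 / 122.55 = 0.003664 mol
n(gas produced) = (3/2) × 0.003664 = 0.005496 mol
P = nRT/V = 0.005496 × 8.314 × 413 / 0.0940 = 200.8 kPa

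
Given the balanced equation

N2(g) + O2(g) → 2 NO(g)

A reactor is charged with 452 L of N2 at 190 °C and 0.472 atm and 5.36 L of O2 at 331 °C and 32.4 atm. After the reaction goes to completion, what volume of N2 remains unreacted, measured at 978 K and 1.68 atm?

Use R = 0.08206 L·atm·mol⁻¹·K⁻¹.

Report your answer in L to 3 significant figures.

n(N2) = PV/RT = (0.472 × 452) / (0.08206 × 463.15) = 5.613 mol
n(O2) = PV/RT = (32.4 × 5.36) / (0.08206 × 604.15) = 3.503 mol
For 5.613 mol N2, stoichiometry requires (1/1) × 5.613 = 5.613 mol O2; 3.503 mol is available, so O2 is limiting.
n(N2) consumed = (1/1) × 3.503 = 3.503 mol; remaining = 5.613 − 3.503 = 2.110 mol
V(N2) = nRT/P = 2.110 × 0.08206 × 978 / 1.68 = 100.8 L

101 L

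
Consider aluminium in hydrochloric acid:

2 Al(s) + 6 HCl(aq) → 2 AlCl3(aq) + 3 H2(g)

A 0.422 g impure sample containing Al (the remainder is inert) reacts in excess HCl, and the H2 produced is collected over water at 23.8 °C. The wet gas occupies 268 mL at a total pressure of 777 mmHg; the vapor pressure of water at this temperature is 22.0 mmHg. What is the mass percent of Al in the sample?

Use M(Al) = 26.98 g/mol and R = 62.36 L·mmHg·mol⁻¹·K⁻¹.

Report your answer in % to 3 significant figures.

P(H2) = 777 − 22.0 = 755.0 mmHg
n(H2) = PV/RT = (755.0 × 0.2680) / (62.36 × 296.95) = 0.01093 mol
n(Al) = (2/3) × 0.01093 = 0.007287 mol
m(Al) = 0.007287 × 26.98 = 0.1966 g
%Al = 0.1966 / 0.422 × 100 = 46.59%

46.6 %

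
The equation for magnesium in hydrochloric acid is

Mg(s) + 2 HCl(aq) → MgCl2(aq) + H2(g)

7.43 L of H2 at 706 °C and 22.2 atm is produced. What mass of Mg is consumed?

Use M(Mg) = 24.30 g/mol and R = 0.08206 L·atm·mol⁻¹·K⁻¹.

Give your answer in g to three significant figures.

n(H2) = PV/RT = (22.2 × 7.43) / (0.08206 × 979.15) = 2.053 mol
n(Mg) = (1/1) × 2.053 = 2.053 mol
m(Mg) = 2.053 × 24.30 = 49.89 g

49.9 g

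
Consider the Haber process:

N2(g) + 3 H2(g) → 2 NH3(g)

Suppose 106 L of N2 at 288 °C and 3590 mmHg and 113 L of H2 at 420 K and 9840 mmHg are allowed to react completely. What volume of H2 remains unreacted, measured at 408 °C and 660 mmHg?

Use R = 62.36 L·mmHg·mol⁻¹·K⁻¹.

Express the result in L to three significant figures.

n(N2) = PV/RT = (3590 × 106) / (62.36 × 561.15) = 10.87 mol
n(H2) = PV/RT = (9840 × 113) / (62.36 × 420) = 42.45 mol
For 10.87 mol N2, stoichiometry requires (3/1) × 10.87 = 32.61 mol H2; 42.45 mol is available, so N2 is limiting.
n(H2) consumed = (3/1) × 10.87 = 32.61 mol; remaining = 42.45 − 32.61 = 9.840 mol
V(H2) = nRT/P = 9.840 × 62.36 × 681.15 / 660 = 633.3 L

633 L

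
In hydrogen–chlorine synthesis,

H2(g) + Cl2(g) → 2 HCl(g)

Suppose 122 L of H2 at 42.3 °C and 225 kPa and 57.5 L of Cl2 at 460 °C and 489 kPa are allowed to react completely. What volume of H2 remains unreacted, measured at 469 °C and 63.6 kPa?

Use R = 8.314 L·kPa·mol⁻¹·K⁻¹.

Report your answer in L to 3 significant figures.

n(H2) = PV/RT = (225 × 122) / (8.314 × 315.45) = 10.47 mol
n(Cl2) = PV/RT = (489 × 57.5) / (8.314 × 733.15) = 4.613 mol
For 10.47 mol H2, stoichiometry requires (1/1) × 10.47 = 10.47 mol Cl2; 4.613 mol is available, so Cl2 is limiting.
n(H2) consumed = (1/1) × 4.613 = 4.613 mol; remaining = 10.47 − 4.613 = 5.857 mol
V(H2) = nRT/P = 5.857 × 8.314 × 742.15 / 63.6 = 568.2 L

568 L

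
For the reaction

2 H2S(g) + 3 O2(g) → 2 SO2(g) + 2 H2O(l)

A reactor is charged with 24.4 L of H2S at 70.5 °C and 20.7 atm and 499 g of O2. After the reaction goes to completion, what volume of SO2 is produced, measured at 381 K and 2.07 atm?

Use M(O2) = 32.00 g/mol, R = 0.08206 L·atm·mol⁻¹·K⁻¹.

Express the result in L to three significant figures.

n(H2S) = PV/RT = (20.7 × 24.4) / (0.08206 × 343.65) = 17.91 mol
n(O2) = 499 / 32.00 = 15.59 mol
For 17.91 mol H2S, stoichiometry requires (3/2) × 17.91 = 26.87 mol O2; 15.59 mol is available, so O2 is limiting.
n(SO2) = (2/3) × 15.59 = 10.39 mol
V(SO2) = nRT/P = 10.39 × 0.08206 × 381 / 2.07 = 156.9 L

157 L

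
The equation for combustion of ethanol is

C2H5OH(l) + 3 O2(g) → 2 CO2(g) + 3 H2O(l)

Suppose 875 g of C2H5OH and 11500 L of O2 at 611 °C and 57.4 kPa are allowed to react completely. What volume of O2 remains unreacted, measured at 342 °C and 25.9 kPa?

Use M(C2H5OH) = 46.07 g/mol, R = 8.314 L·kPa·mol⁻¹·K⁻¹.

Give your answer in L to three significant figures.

6480 L

n(C2H5OH) = 875 / 46.07 = 18.99 mol
n(O2) = PV/RT = (57.4 × 11500) / (8.314 × 884.15) = 89.80 mol
For 18.99 mol C2H5OH, stoichiometry requires (3/1) × 18.99 = 56.97 mol O2; 89.80 mol is available, so C2H5OH is limiting.
n(O2) consumed = (3/1) × 18.99 = 56.97 mol; remaining = 89.80 − 56.97 = 32.83 mol
V(O2) = nRT/P = 32.83 × 8.314 × 615.15 / 25.9 = 6483 L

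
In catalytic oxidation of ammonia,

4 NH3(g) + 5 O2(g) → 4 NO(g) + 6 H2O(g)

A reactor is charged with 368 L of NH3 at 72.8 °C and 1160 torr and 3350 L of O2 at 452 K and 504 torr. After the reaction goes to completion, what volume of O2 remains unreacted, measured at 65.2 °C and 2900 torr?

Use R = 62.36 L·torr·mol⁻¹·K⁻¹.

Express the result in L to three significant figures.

n(NH3) = PV/RT = (1160 × 368) / (62.36 × 345.95) = 19.79 mol
n(O2) = PV/RT = (504 × 3350) / (62.36 × 452) = 59.90 mol
For 19.79 mol NH3, stoichiometry requires (5/4) × 19.79 = 24.74 mol O2; 59.90 mol is available, so NH3 is limiting.
n(O2) consumed = (5/4) × 19.79 = 24.74 mol; remaining = 59.90 − 24.74 = 35.16 mol
V(O2) = nRT/P = 35.16 × 62.36 × 338.35 / 2900 = 255.8 L

256 L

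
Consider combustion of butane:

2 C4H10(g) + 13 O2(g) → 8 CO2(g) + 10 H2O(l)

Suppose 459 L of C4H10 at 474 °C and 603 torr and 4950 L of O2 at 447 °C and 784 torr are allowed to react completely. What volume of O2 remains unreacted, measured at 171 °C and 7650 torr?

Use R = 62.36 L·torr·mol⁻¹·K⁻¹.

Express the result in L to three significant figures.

n(C4H10) = PV/RT = (603 × 459) / (62.36 × 747.15) = 5.940 mol
n(O2) = PV/RT = (784 × 4950) / (62.36 × 720.15) = 86.42 mol
For 5.940 mol C4H10, stoichiometry requires (13/2) × 5.940 = 38.61 mol O2; 86.42 mol is available, so C4H10 is limiting.
n(O2) consumed = (13/2) × 5.940 = 38.61 mol; remaining = 86.42 − 38.61 = 47.81 mol
V(O2) = nRT/P = 47.81 × 62.36 × 444.15 / 7650 = 173.1 L

173 L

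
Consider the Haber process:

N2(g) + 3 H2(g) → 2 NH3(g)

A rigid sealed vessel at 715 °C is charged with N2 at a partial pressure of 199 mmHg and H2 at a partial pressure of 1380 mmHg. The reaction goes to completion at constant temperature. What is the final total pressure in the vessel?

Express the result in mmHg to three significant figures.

1180 mmHg

Because the vessel is rigid and T is held at 715 °C, work the stoichiometry in partial pressures (P_i = n_iRT/V).
P(H2) required for 199 mmHg of N2 = (3/1) × 199 = 597.0 mmHg; available 1380 mmHg, so N2 is limiting.
P(H2) remaining = 1380 − (3/1) × 199 = 783.0 mmHg
P(gaseous products) = (2)/1 × 199 = 398.0 mmHg
P_total at 715 °C = 783.0 + 398.0 = 1181 mmHg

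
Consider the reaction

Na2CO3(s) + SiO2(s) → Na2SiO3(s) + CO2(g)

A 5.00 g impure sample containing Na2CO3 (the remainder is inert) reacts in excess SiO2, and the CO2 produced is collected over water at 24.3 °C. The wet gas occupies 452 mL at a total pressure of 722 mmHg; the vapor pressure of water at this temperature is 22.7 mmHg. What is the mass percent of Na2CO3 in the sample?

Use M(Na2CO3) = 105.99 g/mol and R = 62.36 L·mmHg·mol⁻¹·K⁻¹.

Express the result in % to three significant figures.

36.1 %

P(CO2) = 722 − 22.7 = 699.3 mmHg
n(CO2) = PV/RT = (699.3 × 0.4520) / (62.36 × 297.45) = 0.01704 mol
n(Na2CO3) = (1/1) × 0.01704 = 0.01704 mol
m(Na2CO3) = 0.01704 × 105.99 = 1.806 g
%Na2CO3 = 1.806 / 5.00 × 100 = 36.12%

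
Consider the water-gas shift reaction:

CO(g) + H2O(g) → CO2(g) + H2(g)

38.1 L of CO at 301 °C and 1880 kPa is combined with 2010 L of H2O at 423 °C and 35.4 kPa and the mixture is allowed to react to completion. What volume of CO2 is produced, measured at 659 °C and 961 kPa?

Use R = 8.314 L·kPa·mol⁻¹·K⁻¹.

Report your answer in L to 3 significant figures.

99.1 L

n(CO) = PV/RT = (1880 × 38.1) / (8.314 × 574.15) = 15.01 mol
n(H2O) = PV/RT = (35.4 × 2010) / (8.314 × 696.15) = 12.29 mol
For 15.01 mol CO, stoichiometry requires (1/1) × 15.01 = 15.01 mol H2O; 12.29 mol is available, so H2O is limiting.
n(CO2) = (1/1) × 12.29 = 12.29 mol
V(CO2) = nRT/P = 12.29 × 8.314 × 932.15 / 961 = 99.11 L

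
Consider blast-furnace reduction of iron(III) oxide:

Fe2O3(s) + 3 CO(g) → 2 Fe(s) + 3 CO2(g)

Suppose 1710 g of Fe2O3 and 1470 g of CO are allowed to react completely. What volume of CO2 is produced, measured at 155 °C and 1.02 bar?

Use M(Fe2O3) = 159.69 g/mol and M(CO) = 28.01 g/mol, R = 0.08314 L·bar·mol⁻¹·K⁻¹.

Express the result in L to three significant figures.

n(Fe2O3) = 1710 / 159.69 = 10.71 mol
n(CO) = 1470 / 28.01 = 52.48 mol
For 10.71 mol Fe2O3, stoichiometry requires (3/1) × 10.71 = 32.13 mol CO; 52.48 mol is available, so Fe2O3 is limiting.
n(CO2) = (3/1) × 10.71 = 32.13 mol
V(CO2) = nRT/P = 32.13 × 0.08314 × 428.15 / 1.02 = 1121 L

1120 L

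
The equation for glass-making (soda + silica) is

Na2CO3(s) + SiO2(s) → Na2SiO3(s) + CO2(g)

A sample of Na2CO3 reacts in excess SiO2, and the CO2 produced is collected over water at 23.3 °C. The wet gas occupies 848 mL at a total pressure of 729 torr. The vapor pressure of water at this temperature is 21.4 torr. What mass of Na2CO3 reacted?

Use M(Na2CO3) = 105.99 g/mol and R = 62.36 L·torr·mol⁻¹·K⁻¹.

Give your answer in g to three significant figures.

3.44 g

P(CO2) = 729 − 21.4 = 707.6 torr
n(CO2) = PV/RT = (707.6 × 0.8480) / (62.36 × 296.45) = 0.03246 mol
n(Na2CO3) = (1/1) × 0.03246 = 0.03246 mol
m(Na2CO3) = 0.03246 × 105.99 = 3.440 g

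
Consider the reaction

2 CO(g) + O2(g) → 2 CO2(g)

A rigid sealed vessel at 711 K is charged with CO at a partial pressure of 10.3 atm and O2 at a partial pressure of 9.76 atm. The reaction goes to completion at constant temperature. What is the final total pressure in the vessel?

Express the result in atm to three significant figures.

At constant V, partial pressures at 711 K are proportional to moles, so apply stoichiometry directly to pressures.
P(O2) required for 10.3 atm of CO = (1/2) × 10.3 = 5.150 atm; available 9.76 atm, so CO is limiting.
P(O2) remaining = 9.76 − (1/2) × 10.3 = 4.610 atm
P(gaseous products) = (2)/2 × 10.3 = 10.30 atm
P_total at 711 K = 4.610 + 10.30 = 14.91 atm

14.9 atm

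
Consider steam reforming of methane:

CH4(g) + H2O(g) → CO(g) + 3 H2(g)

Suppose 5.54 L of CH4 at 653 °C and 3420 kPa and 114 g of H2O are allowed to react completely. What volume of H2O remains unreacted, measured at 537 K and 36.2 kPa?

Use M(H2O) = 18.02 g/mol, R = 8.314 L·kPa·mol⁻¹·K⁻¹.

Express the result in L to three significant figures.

477 L

n(CH4) = PV/RT = (3420 × 5.54) / (8.314 × 926.15) = 2.461 mol
n(H2O) = 114 / 18.02 = 6.326 mol
For 2.461 mol CH4, stoichiometry requires (1/1) × 2.461 = 2.461 mol H2O; 6.326 mol is available, so CH4 is limiting.
n(H2O) consumed = (1/1) × 2.461 = 2.461 mol; remaining = 6.326 − 2.461 = 3.865 mol
V(H2O) = nRT/P = 3.865 × 8.314 × 537 / 36.2 = 476.7 L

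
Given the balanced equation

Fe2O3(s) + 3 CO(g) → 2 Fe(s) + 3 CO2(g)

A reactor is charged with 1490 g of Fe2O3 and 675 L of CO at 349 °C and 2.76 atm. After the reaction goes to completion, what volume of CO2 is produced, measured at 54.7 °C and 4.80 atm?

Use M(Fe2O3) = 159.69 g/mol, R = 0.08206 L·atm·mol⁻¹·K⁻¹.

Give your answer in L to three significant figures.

157 L

n(Fe2O3) = 1490 / 159.69 = 9.331 mol
n(CO) = PV/RT = (2.76 × 675) / (0.08206 × 622.15) = 36.49 mol
For 9.331 mol Fe2O3, stoichiometry requires (3/1) × 9.331 = 27.99 mol CO; 36.49 mol is available, so Fe2O3 is limiting.
n(CO2) = (3/1) × 9.331 = 27.99 mol
V(CO2) = nRT/P = 27.99 × 0.08206 × 327.85 / 4.80 = 156.9 L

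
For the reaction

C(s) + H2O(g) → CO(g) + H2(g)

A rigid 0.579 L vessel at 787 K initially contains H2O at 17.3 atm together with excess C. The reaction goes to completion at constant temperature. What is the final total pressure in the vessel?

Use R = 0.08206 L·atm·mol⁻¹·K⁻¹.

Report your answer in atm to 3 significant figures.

34.6 atm

Since T and V are fixed, P_final/P_initial = n_final/n_initial = 2/1.
P_final = (2/1) × 17.3 = 34.60 atm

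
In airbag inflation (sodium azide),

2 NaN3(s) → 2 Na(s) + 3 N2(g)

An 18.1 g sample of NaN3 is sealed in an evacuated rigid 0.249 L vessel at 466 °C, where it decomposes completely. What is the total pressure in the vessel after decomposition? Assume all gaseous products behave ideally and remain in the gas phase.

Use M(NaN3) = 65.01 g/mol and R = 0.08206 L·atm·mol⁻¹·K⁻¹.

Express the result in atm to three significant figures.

102 atm

n(NaN3) = 18.1 / 65.01 = 0.2784 mol
n(gas produced) = (3/2) × 0.2784 = 0.4176 mol
P = nRT/V = 0.4176 × 0.08206 × 739.15 / 0.249 = 101.7 atm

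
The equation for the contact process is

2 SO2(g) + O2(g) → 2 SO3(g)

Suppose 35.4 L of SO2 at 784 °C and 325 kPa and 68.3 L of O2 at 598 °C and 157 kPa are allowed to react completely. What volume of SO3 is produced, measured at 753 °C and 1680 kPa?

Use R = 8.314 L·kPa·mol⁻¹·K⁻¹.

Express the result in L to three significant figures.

6.65 L

n(SO2) = PV/RT = (325 × 35.4) / (8.314 × 1057.15) = 1.309 mol
n(O2) = PV/RT = (157 × 68.3) / (8.314 × 871.15) = 1.481 mol
For 1.309 mol SO2, stoichiometry requires (1/2) × 1.309 = 0.6545 mol O2; 1.481 mol is available, so SO2 is limiting.
n(SO3) = (2/2) × 1.309 = 1.309 mol
V(SO3) = nRT/P = 1.309 × 8.314 × 1026.15 / 1680 = 6.647 L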